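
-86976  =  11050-98026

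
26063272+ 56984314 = 83047586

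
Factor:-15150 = -2^1*3^1*5^2*101^1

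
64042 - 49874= 14168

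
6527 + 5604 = 12131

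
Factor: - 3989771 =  - 1259^1*3169^1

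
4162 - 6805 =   -  2643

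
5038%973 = 173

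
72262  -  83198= - 10936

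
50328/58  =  867 + 21/29 =867.72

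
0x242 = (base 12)402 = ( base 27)lb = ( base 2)1001000010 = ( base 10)578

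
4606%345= 121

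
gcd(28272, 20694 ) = 6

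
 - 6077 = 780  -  6857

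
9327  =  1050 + 8277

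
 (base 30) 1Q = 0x38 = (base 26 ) 24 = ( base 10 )56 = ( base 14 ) 40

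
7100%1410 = 50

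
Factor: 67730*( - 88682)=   -  2^2*5^1*11^1*13^1*29^1*139^1*521^1 = -6006431860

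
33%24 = 9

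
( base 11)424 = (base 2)111111110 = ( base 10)510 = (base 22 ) 114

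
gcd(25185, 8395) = 8395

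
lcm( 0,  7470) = 0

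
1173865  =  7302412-6128547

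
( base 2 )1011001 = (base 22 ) 41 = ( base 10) 89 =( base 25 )3e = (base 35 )2J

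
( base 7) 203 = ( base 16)65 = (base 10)101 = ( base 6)245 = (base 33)32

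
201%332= 201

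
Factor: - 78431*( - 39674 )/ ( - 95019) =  - 2^1 * 3^( - 1 ) * 19^( - 1 )*83^1 *107^1 * 239^1 * 733^1*1667^ (-1) =- 3111671494/95019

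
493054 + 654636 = 1147690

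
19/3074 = 19/3074= 0.01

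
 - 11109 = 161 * (  -  69)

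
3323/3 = 1107 + 2/3 = 1107.67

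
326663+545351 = 872014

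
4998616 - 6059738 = - 1061122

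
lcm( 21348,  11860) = 106740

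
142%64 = 14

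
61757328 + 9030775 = 70788103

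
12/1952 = 3/488 = 0.01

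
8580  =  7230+1350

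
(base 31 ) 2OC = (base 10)2678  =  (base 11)2015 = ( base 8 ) 5166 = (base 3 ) 10200012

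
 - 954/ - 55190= 477/27595 = 0.02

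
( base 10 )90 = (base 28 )36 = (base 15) 60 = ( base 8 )132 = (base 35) 2K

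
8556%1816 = 1292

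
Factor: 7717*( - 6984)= - 2^3*3^2*97^1*7717^1 = -  53895528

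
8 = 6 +2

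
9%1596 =9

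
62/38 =31/19 = 1.63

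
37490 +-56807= - 19317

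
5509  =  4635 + 874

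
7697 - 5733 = 1964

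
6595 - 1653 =4942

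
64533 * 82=5291706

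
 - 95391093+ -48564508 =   -  143955601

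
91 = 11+80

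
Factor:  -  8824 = - 2^3*1103^1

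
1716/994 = 858/497 =1.73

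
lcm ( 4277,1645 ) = 21385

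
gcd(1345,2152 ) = 269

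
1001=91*11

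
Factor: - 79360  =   - 2^9*5^1*31^1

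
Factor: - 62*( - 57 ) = 2^1*3^1* 19^1*31^1 = 3534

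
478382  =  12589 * 38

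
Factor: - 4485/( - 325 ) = 3^1*5^( - 1 )* 23^1 = 69/5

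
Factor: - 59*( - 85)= 5015= 5^1 * 17^1*59^1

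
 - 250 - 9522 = - 9772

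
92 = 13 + 79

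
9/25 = 9/25 = 0.36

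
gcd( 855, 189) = 9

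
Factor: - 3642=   -  2^1 * 3^1 *607^1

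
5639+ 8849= 14488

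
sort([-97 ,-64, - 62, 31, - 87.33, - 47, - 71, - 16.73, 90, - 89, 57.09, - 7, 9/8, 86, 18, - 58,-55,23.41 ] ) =[ - 97,-89, - 87.33 , - 71,- 64, - 62, - 58, - 55,-47,-16.73, - 7, 9/8, 18, 23.41 , 31,57.09, 86 , 90]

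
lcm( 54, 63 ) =378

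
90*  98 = 8820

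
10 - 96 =  -  86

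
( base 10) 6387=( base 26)9bh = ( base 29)7h7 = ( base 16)18f3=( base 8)14363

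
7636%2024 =1564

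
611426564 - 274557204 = 336869360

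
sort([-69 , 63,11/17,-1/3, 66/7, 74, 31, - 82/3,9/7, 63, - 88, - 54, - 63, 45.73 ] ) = [-88, - 69, - 63,-54, - 82/3, - 1/3,  11/17, 9/7,66/7, 31, 45.73,63,63, 74] 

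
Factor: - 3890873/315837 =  - 3^(-2)*7^1*19^( - 1)*59^1*1847^( - 1 )*9421^1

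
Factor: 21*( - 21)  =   - 3^2*7^2 = - 441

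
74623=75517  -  894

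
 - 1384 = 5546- 6930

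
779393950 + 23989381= 803383331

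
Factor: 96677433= 3^2*1579^1*6803^1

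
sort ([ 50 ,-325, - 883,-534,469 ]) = [ - 883, - 534, - 325,50,469 ] 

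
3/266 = 3/266 = 0.01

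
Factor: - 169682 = - 2^1*37^1* 2293^1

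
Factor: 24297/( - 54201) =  - 13/29 = - 13^1*29^ (-1) 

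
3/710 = 3/710 = 0.00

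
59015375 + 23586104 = 82601479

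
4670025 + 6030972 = 10700997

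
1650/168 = 9 +23/28=9.82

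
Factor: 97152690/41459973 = 2^1*5^1 * 23^1*103^1*1367^1*13819991^(-1 ) = 32384230/13819991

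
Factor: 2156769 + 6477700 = 8634469 = 8634469^1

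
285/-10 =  - 29 + 1/2 = - 28.50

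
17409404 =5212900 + 12196504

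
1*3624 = 3624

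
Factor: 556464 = 2^4 * 3^1*11593^1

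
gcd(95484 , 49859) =73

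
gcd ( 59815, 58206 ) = 1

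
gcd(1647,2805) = 3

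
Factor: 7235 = 5^1*1447^1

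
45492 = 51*892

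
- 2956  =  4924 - 7880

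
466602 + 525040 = 991642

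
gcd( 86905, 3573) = 1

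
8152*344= 2804288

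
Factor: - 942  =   - 2^1*3^1*157^1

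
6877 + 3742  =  10619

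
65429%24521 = 16387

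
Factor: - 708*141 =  - 2^2*3^2*47^1*59^1=- 99828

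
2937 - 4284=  - 1347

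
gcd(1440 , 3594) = 6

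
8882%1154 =804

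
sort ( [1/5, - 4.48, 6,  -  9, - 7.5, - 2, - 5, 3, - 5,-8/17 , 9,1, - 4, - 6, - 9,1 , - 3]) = [-9 , - 9, - 7.5, - 6, - 5, - 5, - 4.48, - 4,-3, - 2, - 8/17 , 1/5 , 1, 1, 3, 6,9]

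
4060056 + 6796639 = 10856695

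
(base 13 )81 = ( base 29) 3I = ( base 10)105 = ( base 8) 151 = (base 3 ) 10220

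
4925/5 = 985= 985.00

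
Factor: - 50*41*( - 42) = 86100 = 2^2*3^1 * 5^2* 7^1*41^1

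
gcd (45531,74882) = 1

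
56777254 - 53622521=3154733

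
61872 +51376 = 113248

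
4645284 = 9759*476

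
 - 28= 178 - 206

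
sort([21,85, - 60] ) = [ - 60, 21, 85 ] 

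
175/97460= 35/19492 = 0.00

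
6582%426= 192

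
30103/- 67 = -30103/67=- 449.30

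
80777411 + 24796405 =105573816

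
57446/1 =57446  =  57446.00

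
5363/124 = 43 + 1/4 = 43.25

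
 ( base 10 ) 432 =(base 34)co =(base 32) dg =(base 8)660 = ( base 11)363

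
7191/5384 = 7191/5384  =  1.34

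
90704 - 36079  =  54625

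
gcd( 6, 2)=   2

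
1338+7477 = 8815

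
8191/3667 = 8191/3667 = 2.23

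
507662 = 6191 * 82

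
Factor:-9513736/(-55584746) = 4756868/27792373  =  2^2*7^(-1 )*37^1*32141^1*3970339^( - 1)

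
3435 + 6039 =9474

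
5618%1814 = 176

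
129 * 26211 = 3381219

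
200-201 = -1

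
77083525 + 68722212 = 145805737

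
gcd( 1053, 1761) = 3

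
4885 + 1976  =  6861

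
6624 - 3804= 2820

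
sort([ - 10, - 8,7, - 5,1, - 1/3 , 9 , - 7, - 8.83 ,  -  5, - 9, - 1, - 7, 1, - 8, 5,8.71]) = [ - 10, - 9, - 8.83, - 8, - 8 , - 7, - 7, - 5, - 5, - 1, - 1/3,1,  1,5,7,8.71,9]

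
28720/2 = 14360 = 14360.00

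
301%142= 17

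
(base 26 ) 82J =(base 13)2656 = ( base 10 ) 5479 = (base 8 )12547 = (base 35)4GJ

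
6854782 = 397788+6456994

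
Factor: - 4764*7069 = -2^2*3^1*397^1*7069^1 = -  33676716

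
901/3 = 901/3 = 300.33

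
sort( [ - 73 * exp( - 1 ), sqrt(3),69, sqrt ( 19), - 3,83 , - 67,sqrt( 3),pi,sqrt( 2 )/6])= [ - 67, - 73*exp(-1 ), - 3,  sqrt( 2)/6,sqrt( 3 ),sqrt (3), pi,sqrt(19),69, 83]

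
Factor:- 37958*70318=  -  2669130644= - 2^2*18979^1*35159^1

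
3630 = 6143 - 2513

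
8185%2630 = 295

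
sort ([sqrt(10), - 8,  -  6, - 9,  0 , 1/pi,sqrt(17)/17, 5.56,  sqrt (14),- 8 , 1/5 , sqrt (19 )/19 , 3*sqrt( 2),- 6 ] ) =[ - 9, - 8, - 8  , - 6, - 6, 0,1/5, sqrt (19)/19, sqrt( 17)/17 , 1/pi,sqrt ( 10 ) , sqrt(14), 3*sqrt (2),5.56 ]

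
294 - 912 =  - 618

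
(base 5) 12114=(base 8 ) 1615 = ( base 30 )109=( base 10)909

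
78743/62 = 78743/62 = 1270.05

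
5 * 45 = 225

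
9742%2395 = 162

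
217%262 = 217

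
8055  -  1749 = 6306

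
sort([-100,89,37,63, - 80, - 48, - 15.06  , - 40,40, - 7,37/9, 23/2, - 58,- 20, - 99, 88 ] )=[ - 100, - 99,-80, - 58, - 48, - 40,-20, - 15.06, - 7, 37/9, 23/2 , 37, 40, 63,88, 89]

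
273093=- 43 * (-6351 )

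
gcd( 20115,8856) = 27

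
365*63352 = 23123480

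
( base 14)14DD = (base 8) 7213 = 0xE8B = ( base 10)3723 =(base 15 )1183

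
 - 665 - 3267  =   - 3932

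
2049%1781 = 268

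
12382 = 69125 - 56743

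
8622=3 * 2874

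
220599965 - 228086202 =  - 7486237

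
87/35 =87/35 = 2.49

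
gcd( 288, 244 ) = 4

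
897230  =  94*9545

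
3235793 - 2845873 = 389920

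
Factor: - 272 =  - 2^4*17^1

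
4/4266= 2/2133 = 0.00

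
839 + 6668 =7507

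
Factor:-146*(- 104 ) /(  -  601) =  - 2^4*13^1 * 73^1*601^(-1 )= - 15184/601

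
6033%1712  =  897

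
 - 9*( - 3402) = 30618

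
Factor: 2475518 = 2^1*991^1*1249^1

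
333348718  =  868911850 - 535563132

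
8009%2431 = 716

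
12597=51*247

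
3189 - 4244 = - 1055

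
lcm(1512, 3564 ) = 49896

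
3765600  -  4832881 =  -  1067281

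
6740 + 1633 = 8373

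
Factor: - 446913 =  - 3^2*17^1*23^1*127^1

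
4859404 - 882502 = 3976902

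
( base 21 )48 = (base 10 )92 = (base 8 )134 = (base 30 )32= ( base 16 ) 5c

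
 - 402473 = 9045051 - 9447524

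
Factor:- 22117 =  - 17^1*1301^1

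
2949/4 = 737 + 1/4=737.25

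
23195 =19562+3633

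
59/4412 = 59/4412 = 0.01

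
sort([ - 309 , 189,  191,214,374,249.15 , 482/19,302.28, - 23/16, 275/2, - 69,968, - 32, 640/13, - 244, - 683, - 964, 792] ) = [ - 964, - 683, - 309,-244, - 69, - 32 ,- 23/16,482/19,640/13, 275/2, 189,191, 214, 249.15 , 302.28,374,792, 968] 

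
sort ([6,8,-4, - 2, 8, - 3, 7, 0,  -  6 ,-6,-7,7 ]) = [ - 7 , - 6,-6,-4,-3, - 2,0,6,7, 7,8, 8] 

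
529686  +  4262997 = 4792683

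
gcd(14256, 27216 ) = 1296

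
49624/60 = 12406/15 = 827.07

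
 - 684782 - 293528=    - 978310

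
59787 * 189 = 11299743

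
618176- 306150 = 312026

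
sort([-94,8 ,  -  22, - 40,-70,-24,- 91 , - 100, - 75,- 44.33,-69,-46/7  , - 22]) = [-100,-94, - 91,-75, - 70, - 69,-44.33 ,-40 , - 24, - 22,-22,  -  46/7,8] 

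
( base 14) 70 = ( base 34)2u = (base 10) 98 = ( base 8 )142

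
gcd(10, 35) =5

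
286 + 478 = 764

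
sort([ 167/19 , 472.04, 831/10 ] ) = [167/19, 831/10, 472.04 ] 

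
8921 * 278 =2480038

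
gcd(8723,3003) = 143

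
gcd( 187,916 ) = 1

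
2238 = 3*746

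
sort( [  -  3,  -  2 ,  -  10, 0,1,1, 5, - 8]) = [ - 10 , -8,- 3, - 2,0,  1,1,5]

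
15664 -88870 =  - 73206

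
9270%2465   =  1875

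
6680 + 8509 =15189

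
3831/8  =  3831/8 = 478.88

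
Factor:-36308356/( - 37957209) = 2^2*3^( - 1 )*7^1*17^( - 1)*79^( - 1)*9421^(-1 ) * 1296727^1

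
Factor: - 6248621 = -67^1*93263^1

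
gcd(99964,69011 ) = 1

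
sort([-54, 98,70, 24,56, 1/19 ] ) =[ - 54,1/19, 24, 56, 70, 98] 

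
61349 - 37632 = 23717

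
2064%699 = 666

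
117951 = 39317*3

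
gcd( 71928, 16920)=72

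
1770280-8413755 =-6643475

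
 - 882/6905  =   - 882/6905 = - 0.13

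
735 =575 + 160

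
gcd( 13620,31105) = 5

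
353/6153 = 353/6153 = 0.06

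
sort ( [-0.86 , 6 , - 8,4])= [ - 8,-0.86,4,6]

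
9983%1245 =23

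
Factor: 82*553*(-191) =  - 8661086 = - 2^1*7^1* 41^1*79^1*191^1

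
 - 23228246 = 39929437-63157683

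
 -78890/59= -78890/59 = - 1337.12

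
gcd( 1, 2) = 1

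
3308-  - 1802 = 5110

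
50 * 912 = 45600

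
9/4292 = 9/4292 = 0.00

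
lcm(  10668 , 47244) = 330708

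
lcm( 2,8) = 8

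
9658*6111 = 59020038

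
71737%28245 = 15247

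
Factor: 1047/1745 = 3/5 = 3^1*5^( - 1) 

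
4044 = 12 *337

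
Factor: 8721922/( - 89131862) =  - 11^2 * 23^1 * 43^ ( - 1 )*197^( - 1 )  *1567^1 * 5261^( - 1 ) = - 4360961/44565931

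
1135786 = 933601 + 202185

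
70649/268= 70649/268 = 263.62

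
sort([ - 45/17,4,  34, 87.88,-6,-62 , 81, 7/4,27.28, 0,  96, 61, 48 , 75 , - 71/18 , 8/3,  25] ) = [ - 62,-6, - 71/18,-45/17,0, 7/4,8/3, 4 , 25,27.28,  34,48,61,75,81,87.88,  96]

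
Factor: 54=2^1*3^3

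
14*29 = 406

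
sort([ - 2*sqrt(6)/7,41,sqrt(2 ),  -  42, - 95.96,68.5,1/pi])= [ - 95.96,  -  42,- 2*sqrt ( 6) /7, 1/pi,sqrt( 2),41, 68.5]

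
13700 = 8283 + 5417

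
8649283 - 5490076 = 3159207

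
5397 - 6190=- 793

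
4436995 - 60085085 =  -  55648090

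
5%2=1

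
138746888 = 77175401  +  61571487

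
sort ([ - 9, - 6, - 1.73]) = [-9, - 6  , - 1.73 ] 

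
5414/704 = 2707/352 = 7.69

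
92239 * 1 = 92239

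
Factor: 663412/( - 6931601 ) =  - 2^2*23^1 * 229^( - 1)*7211^1*30269^(-1 )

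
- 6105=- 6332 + 227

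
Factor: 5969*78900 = 470954100=2^2*3^1*5^2*47^1*127^1*263^1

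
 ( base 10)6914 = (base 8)15402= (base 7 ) 26105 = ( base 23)D1E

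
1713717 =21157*81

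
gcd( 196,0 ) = 196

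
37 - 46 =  - 9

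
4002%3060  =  942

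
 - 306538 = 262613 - 569151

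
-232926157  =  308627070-541553227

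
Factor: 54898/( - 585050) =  - 5^ ( - 2 )*11701^( - 1 )*27449^1= -  27449/292525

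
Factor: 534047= 534047^1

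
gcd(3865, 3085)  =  5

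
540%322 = 218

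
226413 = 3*75471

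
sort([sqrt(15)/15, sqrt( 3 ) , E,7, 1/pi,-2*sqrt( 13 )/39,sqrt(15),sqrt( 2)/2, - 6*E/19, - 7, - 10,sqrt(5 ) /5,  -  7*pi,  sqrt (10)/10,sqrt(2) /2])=[ - 7*pi, - 10, - 7, - 6*E/19, - 2*sqrt( 13 )/39,  sqrt(15)/15, sqrt(10)/10,1/pi, sqrt( 5 )/5,sqrt(2)/2, sqrt(2 )/2, sqrt(3),  E,sqrt(15 )  ,  7 ] 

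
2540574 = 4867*522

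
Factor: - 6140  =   - 2^2 * 5^1*307^1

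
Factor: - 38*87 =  - 2^1 * 3^1*19^1 * 29^1= - 3306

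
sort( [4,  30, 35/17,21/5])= [35/17,4, 21/5,30]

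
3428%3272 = 156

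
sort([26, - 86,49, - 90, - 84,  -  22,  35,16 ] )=[ - 90, - 86, - 84,-22,16, 26,35 , 49 ] 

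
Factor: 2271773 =7^1*19^2 * 29^1*31^1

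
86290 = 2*43145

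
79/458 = 79/458= 0.17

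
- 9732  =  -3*3244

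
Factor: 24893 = 11^1*31^1*73^1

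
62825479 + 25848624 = 88674103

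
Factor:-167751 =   -  3^4*19^1*109^1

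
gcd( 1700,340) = 340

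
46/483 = 2/21 = 0.10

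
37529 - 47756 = - 10227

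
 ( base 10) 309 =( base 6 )1233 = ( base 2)100110101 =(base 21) ef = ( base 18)H3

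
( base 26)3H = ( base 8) 137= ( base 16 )5f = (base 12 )7B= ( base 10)95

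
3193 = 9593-6400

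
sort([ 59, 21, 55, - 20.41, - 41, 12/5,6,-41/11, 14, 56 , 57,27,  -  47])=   [ - 47,- 41,- 20.41, -41/11,12/5,6, 14 , 21,27,  55, 56, 57, 59 ] 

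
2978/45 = 66 + 8/45 = 66.18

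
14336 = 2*7168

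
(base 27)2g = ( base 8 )106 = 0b1000110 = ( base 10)70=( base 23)31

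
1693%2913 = 1693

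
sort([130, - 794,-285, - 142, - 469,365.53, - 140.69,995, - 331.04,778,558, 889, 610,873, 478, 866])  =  [- 794, - 469, - 331.04, - 285,  -  142, - 140.69,130,  365.53,  478,558,610, 778,866, 873,889,995 ]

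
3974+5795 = 9769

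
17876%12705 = 5171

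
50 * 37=1850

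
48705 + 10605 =59310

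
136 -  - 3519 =3655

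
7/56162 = 7/56162 = 0.00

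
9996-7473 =2523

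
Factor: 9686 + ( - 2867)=3^1*2273^1 = 6819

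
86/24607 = 86/24607 = 0.00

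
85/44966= 85/44966 = 0.00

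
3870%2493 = 1377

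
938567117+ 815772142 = 1754339259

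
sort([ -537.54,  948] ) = [  -  537.54, 948]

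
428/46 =214/23 = 9.30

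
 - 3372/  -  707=4  +  544/707 = 4.77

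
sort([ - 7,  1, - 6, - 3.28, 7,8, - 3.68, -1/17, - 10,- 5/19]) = [ -10, - 7, - 6 ,- 3.68,-3.28, - 5/19, - 1/17, 1 , 7, 8]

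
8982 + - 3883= 5099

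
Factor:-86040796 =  - 2^2*29^1*41^1*79^1*229^1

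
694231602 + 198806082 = 893037684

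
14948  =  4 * 3737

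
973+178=1151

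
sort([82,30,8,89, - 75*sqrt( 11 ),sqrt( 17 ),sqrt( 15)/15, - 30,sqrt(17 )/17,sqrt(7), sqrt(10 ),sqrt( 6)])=[ - 75*sqrt(11),-30,sqrt(17 ) /17,sqrt ( 15 )/15, sqrt(6),sqrt (7),sqrt( 10), sqrt(17), 8,30,82,89]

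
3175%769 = 99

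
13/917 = 13/917  =  0.01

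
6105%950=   405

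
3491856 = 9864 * 354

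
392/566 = 196/283 = 0.69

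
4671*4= 18684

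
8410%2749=163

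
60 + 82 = 142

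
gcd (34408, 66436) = 68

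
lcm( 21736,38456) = 499928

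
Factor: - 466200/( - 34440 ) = 555/41 = 3^1*5^1*37^1*41^ ( - 1 ) 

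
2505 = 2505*1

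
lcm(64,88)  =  704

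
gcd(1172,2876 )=4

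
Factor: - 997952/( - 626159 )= 2^6*31^1*503^1 * 626159^( - 1 )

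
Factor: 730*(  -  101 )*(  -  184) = 13566320 = 2^4*5^1*23^1*73^1*101^1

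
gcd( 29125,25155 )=5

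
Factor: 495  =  3^2*5^1*11^1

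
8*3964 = 31712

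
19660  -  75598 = - 55938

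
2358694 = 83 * 28418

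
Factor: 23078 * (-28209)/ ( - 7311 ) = 217002434/2437 = 2^1*11^1*1049^1*2437^ ( - 1) * 9403^1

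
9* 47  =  423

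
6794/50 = 3397/25 = 135.88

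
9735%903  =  705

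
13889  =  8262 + 5627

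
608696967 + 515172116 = 1123869083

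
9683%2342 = 315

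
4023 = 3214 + 809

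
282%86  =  24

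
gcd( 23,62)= 1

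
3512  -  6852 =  - 3340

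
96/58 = 1 + 19/29 =1.66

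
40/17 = 40/17= 2.35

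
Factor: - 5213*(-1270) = 6620510= 2^1 * 5^1*13^1*127^1*401^1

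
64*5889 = 376896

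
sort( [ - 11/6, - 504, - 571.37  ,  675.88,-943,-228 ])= [ - 943, - 571.37,  -  504, - 228, - 11/6, 675.88 ] 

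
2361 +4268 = 6629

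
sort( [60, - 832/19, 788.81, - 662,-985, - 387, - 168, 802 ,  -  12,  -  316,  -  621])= [ - 985,  -  662, - 621,-387, - 316,  -  168,-832/19,  -  12, 60,788.81,  802 ]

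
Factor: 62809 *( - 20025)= - 3^2*5^2*89^1*107^1*587^1= -  1257750225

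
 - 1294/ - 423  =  1294/423= 3.06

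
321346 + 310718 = 632064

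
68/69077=68/69077 = 0.00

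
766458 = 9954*77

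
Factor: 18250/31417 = 2^1*5^3*73^1 * 89^ ( - 1)*353^( -1) 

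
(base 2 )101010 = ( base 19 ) 24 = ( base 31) 1B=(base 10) 42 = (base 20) 22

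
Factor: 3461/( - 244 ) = -2^( - 2)*61^ ( - 1)*3461^1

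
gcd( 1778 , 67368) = 14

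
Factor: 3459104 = 2^5*11^1*31^1*317^1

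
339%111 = 6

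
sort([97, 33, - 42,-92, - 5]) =[ - 92, - 42 , - 5,33,  97 ] 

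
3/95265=1/31755 = 0.00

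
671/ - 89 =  - 671/89 = - 7.54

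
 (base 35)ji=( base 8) 1253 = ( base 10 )683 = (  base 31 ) m1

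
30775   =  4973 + 25802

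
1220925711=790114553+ 430811158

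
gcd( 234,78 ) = 78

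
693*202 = 139986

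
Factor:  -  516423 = -3^1*79^1*2179^1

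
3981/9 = 442+1/3 = 442.33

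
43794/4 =21897/2 = 10948.50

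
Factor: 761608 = 2^3*31^1 * 37^1*83^1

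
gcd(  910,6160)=70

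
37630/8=18815/4 = 4703.75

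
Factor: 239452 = 2^2 *59863^1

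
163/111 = 1 + 52/111 = 1.47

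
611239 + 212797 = 824036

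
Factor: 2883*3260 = 2^2*3^1  *5^1 * 31^2*163^1=9398580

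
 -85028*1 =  - 85028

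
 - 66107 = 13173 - 79280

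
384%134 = 116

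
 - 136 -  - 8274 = 8138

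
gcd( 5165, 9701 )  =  1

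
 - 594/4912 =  - 1 + 2159/2456 = -0.12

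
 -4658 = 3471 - 8129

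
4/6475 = 4/6475= 0.00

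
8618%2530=1028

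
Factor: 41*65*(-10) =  - 2^1 * 5^2*13^1 *41^1= - 26650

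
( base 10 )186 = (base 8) 272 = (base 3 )20220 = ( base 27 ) 6o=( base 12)136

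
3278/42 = 78  +  1/21 = 78.05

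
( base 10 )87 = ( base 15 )5c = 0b1010111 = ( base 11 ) 7A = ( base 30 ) 2r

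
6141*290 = 1780890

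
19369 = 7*2767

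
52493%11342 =7125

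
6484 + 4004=10488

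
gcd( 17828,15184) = 4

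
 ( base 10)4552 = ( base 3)20020121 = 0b1000111001000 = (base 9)6217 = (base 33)45V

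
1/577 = 1/577  =  0.00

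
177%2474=177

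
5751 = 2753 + 2998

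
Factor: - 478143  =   - 3^4*5903^1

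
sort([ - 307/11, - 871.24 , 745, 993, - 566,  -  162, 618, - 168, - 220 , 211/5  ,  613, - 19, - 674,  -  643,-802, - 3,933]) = [  -  871.24, - 802,-674, - 643, - 566, - 220, - 168, - 162, - 307/11, - 19,- 3, 211/5, 613 , 618,745,  933,993]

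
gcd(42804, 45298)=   58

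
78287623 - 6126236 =72161387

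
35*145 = 5075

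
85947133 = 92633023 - 6685890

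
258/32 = 129/16 =8.06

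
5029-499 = 4530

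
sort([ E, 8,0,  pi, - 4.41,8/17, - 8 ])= [ - 8, - 4.41 , 0,8/17,  E, pi, 8 ]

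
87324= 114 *766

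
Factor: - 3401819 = -17^2*79^1*149^1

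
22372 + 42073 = 64445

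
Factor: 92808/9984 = 3867/416= 2^( - 5)*3^1 * 13^(  -  1)*1289^1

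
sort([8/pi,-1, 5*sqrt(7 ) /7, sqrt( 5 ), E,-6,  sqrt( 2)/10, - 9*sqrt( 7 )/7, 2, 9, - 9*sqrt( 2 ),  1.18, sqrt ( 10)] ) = [  -  9*sqrt (2 ), - 6 , - 9*sqrt(7 ) /7, - 1, sqrt(2 ) /10, 1.18, 5*sqrt( 7 )/7,2, sqrt(5),  8/pi,  E, sqrt(10 ), 9 ]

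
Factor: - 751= - 751^1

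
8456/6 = 4228/3 = 1409.33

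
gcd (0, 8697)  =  8697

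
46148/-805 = -58 + 542/805 = - 57.33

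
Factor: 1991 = 11^1*181^1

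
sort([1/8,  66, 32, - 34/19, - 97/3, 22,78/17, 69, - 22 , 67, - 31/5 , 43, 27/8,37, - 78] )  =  [-78, - 97/3, - 22,-31/5, - 34/19,1/8, 27/8,78/17,22, 32,37, 43, 66,67, 69]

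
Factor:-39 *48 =  -  2^4  *  3^2*13^1  =  -1872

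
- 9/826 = - 9/826 = - 0.01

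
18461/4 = 18461/4 = 4615.25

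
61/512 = 61/512= 0.12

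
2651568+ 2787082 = 5438650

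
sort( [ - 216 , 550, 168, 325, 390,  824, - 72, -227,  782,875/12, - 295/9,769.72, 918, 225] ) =[ - 227,-216, - 72,  -  295/9, 875/12,168,225 , 325 , 390, 550,769.72, 782 , 824 , 918]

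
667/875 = 667/875 = 0.76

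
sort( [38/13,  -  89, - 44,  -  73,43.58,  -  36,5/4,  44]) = [  -  89, - 73, - 44,-36 , 5/4, 38/13,43.58 , 44 ]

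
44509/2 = 22254 + 1/2= 22254.50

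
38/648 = 19/324 =0.06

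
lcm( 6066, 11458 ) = 103122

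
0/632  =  0= 0.00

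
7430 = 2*3715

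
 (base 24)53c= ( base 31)32J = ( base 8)5624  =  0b101110010100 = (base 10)2964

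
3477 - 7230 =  - 3753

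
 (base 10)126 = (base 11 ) 105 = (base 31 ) 42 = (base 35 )3l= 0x7E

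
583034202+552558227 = 1135592429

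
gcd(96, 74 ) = 2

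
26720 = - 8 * ( - 3340 ) 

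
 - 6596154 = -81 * 81434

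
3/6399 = 1/2133 = 0.00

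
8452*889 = 7513828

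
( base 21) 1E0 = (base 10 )735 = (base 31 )NM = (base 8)1337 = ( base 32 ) MV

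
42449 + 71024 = 113473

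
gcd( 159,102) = 3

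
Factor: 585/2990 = 9/46 = 2^( - 1)*3^2*23^( - 1)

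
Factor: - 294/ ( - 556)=2^(  -  1 )*3^1 * 7^2 * 139^( - 1) = 147/278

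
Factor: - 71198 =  - 2^1*97^1*367^1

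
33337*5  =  166685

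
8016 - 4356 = 3660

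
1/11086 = 1/11086 = 0.00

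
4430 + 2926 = 7356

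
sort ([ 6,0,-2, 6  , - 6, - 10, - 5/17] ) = [ - 10, - 6, - 2,  -  5/17, 0, 6, 6]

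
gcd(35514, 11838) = 11838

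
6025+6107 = 12132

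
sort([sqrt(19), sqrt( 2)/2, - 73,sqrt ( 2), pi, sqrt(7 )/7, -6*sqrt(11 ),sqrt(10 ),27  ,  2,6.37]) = [ - 73, - 6*sqrt(11), sqrt(7)/7,sqrt(2)/2,sqrt(2), 2, pi,  sqrt (10),sqrt( 19 ),  6.37, 27]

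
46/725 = 46/725 =0.06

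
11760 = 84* 140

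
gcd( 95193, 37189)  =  1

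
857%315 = 227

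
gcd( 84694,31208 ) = 94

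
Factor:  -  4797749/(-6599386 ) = 2^( - 1)*11^1*59^(  -  1 )*79^1*5521^1*55927^(-1 )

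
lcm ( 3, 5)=15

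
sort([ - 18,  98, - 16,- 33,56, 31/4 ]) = [ -33, - 18 ,- 16,31/4,56,98]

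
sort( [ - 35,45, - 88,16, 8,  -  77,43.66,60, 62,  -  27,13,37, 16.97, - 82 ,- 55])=[  -  88, - 82,-77,  -  55,-35, - 27,8,13,  16, 16.97, 37, 43.66  ,  45,60,  62]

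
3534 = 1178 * 3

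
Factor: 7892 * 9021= 2^2 * 3^1*31^1*97^1*1973^1=71193732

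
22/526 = 11/263  =  0.04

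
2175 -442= 1733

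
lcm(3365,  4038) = 20190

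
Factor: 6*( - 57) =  - 342 = - 2^1*3^2 * 19^1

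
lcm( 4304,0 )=0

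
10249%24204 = 10249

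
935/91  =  935/91  =  10.27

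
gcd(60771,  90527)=1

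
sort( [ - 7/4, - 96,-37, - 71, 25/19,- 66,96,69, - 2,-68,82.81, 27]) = [ - 96,-71,  -  68,-66 ,  -  37, - 2,-7/4, 25/19, 27, 69 , 82.81 , 96 ]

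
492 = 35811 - 35319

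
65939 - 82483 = -16544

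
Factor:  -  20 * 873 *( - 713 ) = 12448980 = 2^2*3^2*5^1*23^1 * 31^1*97^1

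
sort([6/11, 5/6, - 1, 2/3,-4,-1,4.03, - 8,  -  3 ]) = [-8, - 4, - 3  , - 1, - 1,6/11,2/3, 5/6,4.03]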